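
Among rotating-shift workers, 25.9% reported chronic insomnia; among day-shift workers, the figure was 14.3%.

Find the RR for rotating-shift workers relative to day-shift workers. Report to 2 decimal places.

RR = 0.2590 / 0.1430 = 1.81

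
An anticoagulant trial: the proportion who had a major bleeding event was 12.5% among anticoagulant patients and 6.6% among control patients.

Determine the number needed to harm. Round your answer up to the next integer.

17

absolute risk difference = 0.059000
1 / 0.059000 = 16.949 → round up → 17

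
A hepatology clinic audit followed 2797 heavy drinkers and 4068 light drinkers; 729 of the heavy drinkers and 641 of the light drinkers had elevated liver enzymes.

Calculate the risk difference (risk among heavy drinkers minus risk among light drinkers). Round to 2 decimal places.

risk, heavy drinkers = 729/2797 = 0.2606
risk, light drinkers = 641/4068 = 0.1576
risk difference = 0.2606 − 0.1576 = 0.10

RD = 0.10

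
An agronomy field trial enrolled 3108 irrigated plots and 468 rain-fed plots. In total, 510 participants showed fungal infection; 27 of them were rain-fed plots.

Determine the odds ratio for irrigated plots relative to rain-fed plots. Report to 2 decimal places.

irrigated plots with the outcome: 510 − 27 = 483
irrigated plots without the outcome: 3108 − 483 = 2625
rain-fed plots without the outcome: 468 − 27 = 441
OR = (483 × 441) / (2625 × 27) = 213003/70875 ≈ 3.01

3.01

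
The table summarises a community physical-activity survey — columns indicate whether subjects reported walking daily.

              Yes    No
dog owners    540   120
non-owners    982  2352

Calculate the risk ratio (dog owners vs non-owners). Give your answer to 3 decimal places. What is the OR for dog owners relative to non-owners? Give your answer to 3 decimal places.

RR = 2.778; OR = 10.778

risk, dog owners = 540/660 = 0.8182
risk, non-owners = 982/3334 = 0.2945
RR = 0.8182 / 0.2945 = 2.778
odds, dog owners = 540/120 = 4.5000
odds, non-owners = 982/2352 = 0.4175
OR = 4.5000 / 0.4175 = 10.778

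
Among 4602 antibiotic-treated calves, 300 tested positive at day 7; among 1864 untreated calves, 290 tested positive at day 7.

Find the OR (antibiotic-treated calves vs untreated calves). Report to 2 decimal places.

OR = (300 × 1574) / (4302 × 290) = 472200/1247580 ≈ 0.38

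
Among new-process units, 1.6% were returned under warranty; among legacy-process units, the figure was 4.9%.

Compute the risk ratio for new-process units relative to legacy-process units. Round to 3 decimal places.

RR = 0.01600 / 0.04900 = 0.327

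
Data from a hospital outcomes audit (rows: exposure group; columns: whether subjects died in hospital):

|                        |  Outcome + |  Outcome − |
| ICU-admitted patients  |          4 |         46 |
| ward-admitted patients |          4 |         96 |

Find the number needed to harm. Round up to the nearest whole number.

NNH: 25

risk, ICU-admitted patients = 4/50 = 0.080000
risk, ward-admitted patients = 4/100 = 0.040000
absolute risk difference = 0.040000
1 / 0.040000 = 25.000 → round up → 25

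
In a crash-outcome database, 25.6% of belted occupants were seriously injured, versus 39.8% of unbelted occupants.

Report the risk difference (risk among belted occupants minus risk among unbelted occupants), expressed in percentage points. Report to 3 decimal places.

RD = -14.200

risk difference = 0.2560 − 0.3980 = -0.1420 → -14.200 percentage points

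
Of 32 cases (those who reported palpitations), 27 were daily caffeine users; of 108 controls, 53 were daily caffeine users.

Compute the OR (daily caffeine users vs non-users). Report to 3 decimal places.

OR = (27 × 55) / (53 × 5) = 1485/265 ≈ 5.604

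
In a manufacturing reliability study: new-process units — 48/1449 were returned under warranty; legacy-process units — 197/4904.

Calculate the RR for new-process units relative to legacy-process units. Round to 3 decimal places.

RR: 0.825

risk, new-process units = 48/1449 = 0.03313
risk, legacy-process units = 197/4904 = 0.04017
RR = 0.03313 / 0.04017 = 0.825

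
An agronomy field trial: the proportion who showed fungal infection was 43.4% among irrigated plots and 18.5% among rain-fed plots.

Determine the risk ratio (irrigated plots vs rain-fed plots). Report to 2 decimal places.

RR = 0.4340 / 0.1850 = 2.35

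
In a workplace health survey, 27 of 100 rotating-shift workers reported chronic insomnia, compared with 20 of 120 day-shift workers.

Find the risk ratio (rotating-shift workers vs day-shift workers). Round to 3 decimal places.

1.620

risk, rotating-shift workers = 27/100 = 0.2700
risk, day-shift workers = 20/120 = 0.1667
RR = 0.2700 / 0.1667 = 1.620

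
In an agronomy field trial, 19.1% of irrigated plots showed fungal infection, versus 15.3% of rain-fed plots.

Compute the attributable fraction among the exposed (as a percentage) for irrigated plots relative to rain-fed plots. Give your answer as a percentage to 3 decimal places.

AR% = (0.1910 − 0.1530) / 0.1910 = 0.1990 → 19.895%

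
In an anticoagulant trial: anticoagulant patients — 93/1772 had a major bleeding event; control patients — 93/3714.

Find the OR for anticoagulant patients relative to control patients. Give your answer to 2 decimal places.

OR ≈ 2.16

odds, anticoagulant patients = 93/1679 = 0.05539
odds, control patients = 93/3621 = 0.02568
OR = 0.05539 / 0.02568 = 2.16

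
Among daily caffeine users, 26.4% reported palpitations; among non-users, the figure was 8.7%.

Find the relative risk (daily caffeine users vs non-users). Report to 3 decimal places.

RR = 0.2640 / 0.0870 = 3.034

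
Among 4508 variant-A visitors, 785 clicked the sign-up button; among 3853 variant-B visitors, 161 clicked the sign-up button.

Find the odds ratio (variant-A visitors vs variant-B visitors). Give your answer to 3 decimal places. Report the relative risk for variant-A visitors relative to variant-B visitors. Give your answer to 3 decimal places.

OR = (785 × 3692) / (3723 × 161) = 2898220/599403 ≈ 4.835
risk, variant-A visitors = 785/4508 = 0.17413
risk, variant-B visitors = 161/3853 = 0.04179
RR = 0.17413 / 0.04179 = 4.167

OR = 4.835; RR = 4.167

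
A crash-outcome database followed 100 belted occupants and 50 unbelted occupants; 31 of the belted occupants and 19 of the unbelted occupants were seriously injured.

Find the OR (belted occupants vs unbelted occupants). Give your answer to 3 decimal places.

OR = (31 × 31) / (69 × 19) = 961/1311 ≈ 0.733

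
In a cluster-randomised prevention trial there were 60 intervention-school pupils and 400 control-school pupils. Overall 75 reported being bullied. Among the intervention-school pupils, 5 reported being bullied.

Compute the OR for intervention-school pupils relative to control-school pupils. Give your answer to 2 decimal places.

OR ≈ 0.43

intervention-school pupils without the outcome: 60 − 5 = 55
control-school pupils with the outcome: 75 − 5 = 70
control-school pupils without the outcome: 400 − 70 = 330
OR = (5 × 330) / (55 × 70) = 1650/3850 ≈ 0.43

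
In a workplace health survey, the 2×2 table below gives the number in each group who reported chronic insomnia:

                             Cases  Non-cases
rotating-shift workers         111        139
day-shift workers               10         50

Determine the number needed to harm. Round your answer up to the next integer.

risk, rotating-shift workers = 111/250 = 0.444000
risk, day-shift workers = 10/60 = 0.166667
absolute risk difference = 0.277333
1 / 0.277333 = 3.606 → round up → 4

NNH ≈ 4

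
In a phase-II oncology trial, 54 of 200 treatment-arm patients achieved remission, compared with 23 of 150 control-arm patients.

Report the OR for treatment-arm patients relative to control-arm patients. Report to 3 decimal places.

OR = (54 × 127) / (146 × 23) = 6858/3358 ≈ 2.042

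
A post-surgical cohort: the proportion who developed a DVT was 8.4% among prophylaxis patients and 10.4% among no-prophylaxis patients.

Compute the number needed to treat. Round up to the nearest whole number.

50

absolute risk difference = 0.020000
1 / 0.020000 = 50.000 → round up → 50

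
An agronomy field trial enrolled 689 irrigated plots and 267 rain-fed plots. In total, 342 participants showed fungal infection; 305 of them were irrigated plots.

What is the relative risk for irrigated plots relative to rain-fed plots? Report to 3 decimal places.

RR: 3.194

irrigated plots without the outcome: 689 − 305 = 384
rain-fed plots with the outcome: 342 − 305 = 37
rain-fed plots without the outcome: 267 − 37 = 230
risk, irrigated plots = 305/689 = 0.4427
risk, rain-fed plots = 37/267 = 0.1386
RR = 0.4427 / 0.1386 = 3.194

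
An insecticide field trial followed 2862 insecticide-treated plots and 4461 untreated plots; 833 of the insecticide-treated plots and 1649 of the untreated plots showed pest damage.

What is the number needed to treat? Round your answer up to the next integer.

13

risk, insecticide-treated plots = 833/2862 = 0.291055
risk, untreated plots = 1649/4461 = 0.369648
absolute risk difference = 0.078593
1 / 0.078593 = 12.724 → round up → 13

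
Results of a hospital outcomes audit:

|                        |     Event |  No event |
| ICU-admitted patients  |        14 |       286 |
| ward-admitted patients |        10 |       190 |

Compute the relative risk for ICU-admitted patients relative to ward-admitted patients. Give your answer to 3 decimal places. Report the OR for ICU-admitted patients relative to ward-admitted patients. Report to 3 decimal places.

RR = 0.933; OR = 0.930

risk, ICU-admitted patients = 14/300 = 0.04667
risk, ward-admitted patients = 10/200 = 0.05000
RR = 0.04667 / 0.05000 = 0.933
odds, ICU-admitted patients = 14/286 = 0.04895
odds, ward-admitted patients = 10/190 = 0.05263
OR = 0.04895 / 0.05263 = 0.930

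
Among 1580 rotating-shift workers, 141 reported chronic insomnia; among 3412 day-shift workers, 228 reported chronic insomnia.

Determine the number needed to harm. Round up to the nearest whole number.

risk, rotating-shift workers = 141/1580 = 0.089241
risk, day-shift workers = 228/3412 = 0.066823
absolute risk difference = 0.022418
1 / 0.022418 = 44.607 → round up → 45

45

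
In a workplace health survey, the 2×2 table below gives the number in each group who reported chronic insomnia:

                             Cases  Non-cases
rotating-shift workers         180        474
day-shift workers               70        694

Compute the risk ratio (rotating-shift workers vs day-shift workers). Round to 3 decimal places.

risk, rotating-shift workers = 180/654 = 0.2752
risk, day-shift workers = 70/764 = 0.0916
RR = 0.2752 / 0.0916 = 3.004

RR ≈ 3.004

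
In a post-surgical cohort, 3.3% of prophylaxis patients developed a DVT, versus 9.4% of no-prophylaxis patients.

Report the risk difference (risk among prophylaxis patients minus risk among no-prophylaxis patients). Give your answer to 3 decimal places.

risk difference = 0.03300 − 0.09400 = -0.061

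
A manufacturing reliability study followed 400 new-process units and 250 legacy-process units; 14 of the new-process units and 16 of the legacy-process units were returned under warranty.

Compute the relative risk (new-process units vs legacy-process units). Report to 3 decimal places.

RR ≈ 0.547

risk, new-process units = 14/400 = 0.03500
risk, legacy-process units = 16/250 = 0.06400
RR = 0.03500 / 0.06400 = 0.547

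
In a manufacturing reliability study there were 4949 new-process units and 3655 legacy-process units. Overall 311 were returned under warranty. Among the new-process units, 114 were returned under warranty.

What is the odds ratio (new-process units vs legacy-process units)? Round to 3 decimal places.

new-process units without the outcome: 4949 − 114 = 4835
legacy-process units with the outcome: 311 − 114 = 197
legacy-process units without the outcome: 3655 − 197 = 3458
OR = (114 × 3458) / (4835 × 197) = 394212/952495 ≈ 0.414

OR = 0.414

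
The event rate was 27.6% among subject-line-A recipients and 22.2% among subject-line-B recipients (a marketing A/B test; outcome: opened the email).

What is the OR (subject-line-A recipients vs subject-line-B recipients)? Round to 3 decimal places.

odds, subject-line-A recipients = 0.2760/0.7240 = 0.3812
odds, subject-line-B recipients = 0.2220/0.7780 = 0.2853
OR = 0.3812 / 0.2853 = 1.336

1.336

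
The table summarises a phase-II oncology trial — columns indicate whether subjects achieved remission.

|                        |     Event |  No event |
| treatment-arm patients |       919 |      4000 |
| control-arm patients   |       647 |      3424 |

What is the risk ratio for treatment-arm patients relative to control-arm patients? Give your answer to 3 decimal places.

risk, treatment-arm patients = 919/4919 = 0.1868
risk, control-arm patients = 647/4071 = 0.1589
RR = 0.1868 / 0.1589 = 1.176

RR ≈ 1.176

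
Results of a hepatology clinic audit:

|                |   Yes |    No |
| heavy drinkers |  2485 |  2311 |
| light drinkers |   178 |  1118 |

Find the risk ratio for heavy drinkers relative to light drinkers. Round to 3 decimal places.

RR ≈ 3.773

risk, heavy drinkers = 2485/4796 = 0.5181
risk, light drinkers = 178/1296 = 0.1373
RR = 0.5181 / 0.1373 = 3.773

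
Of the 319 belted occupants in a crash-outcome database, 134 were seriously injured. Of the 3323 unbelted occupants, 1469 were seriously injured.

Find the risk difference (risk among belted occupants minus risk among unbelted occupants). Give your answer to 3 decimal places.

RD ≈ -0.022

risk, belted occupants = 134/319 = 0.4201
risk, unbelted occupants = 1469/3323 = 0.4421
risk difference = 0.4201 − 0.4421 = -0.022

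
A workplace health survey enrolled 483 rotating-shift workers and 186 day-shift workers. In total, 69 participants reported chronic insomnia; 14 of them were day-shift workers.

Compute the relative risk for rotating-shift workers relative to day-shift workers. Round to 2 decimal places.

1.51

rotating-shift workers with the outcome: 69 − 14 = 55
rotating-shift workers without the outcome: 483 − 55 = 428
day-shift workers without the outcome: 186 − 14 = 172
risk, rotating-shift workers = 55/483 = 0.1139
risk, day-shift workers = 14/186 = 0.0753
RR = 0.1139 / 0.0753 = 1.51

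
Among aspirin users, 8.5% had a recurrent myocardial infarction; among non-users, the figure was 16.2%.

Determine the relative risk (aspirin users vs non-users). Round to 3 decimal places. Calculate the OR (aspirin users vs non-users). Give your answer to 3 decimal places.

RR = 0.0850 / 0.1620 = 0.525
odds, aspirin users = 0.0850/0.9150 = 0.0929
odds, non-users = 0.1620/0.8380 = 0.1933
OR = 0.0929 / 0.1933 = 0.481

RR = 0.525; OR = 0.481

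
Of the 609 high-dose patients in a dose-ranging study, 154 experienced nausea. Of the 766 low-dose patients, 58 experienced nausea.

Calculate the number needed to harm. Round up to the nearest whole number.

risk, high-dose patients = 154/609 = 0.252874
risk, low-dose patients = 58/766 = 0.075718
absolute risk difference = 0.177156
1 / 0.177156 = 5.645 → round up → 6

NNH = 6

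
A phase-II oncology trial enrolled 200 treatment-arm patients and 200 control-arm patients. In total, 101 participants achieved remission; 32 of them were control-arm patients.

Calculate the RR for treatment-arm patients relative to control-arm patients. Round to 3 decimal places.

RR ≈ 2.156

treatment-arm patients with the outcome: 101 − 32 = 69
treatment-arm patients without the outcome: 200 − 69 = 131
control-arm patients without the outcome: 200 − 32 = 168
risk, treatment-arm patients = 69/200 = 0.3450
risk, control-arm patients = 32/200 = 0.1600
RR = 0.3450 / 0.1600 = 2.156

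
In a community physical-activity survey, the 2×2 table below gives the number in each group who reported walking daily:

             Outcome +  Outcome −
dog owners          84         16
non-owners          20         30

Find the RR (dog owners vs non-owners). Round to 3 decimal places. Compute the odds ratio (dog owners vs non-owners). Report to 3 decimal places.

RR = 2.100; OR = 7.875

risk, dog owners = 84/100 = 0.8400
risk, non-owners = 20/50 = 0.4000
RR = 0.8400 / 0.4000 = 2.100
OR = (84 × 30) / (16 × 20) = 2520/320 ≈ 7.875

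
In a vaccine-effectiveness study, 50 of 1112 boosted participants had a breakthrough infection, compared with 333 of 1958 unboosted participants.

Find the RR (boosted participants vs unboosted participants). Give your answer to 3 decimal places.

RR: 0.264

risk, boosted participants = 50/1112 = 0.04496
risk, unboosted participants = 333/1958 = 0.17007
RR = 0.04496 / 0.17007 = 0.264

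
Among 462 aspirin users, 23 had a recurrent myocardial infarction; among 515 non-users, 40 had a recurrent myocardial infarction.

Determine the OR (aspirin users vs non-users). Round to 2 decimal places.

odds, aspirin users = 23/439 = 0.05239
odds, non-users = 40/475 = 0.08421
OR = 0.05239 / 0.08421 = 0.62

OR = 0.62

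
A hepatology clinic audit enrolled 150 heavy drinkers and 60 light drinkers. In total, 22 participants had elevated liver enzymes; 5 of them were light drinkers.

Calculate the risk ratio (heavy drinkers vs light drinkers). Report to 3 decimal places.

1.360

heavy drinkers with the outcome: 22 − 5 = 17
heavy drinkers without the outcome: 150 − 17 = 133
light drinkers without the outcome: 60 − 5 = 55
risk, heavy drinkers = 17/150 = 0.1133
risk, light drinkers = 5/60 = 0.0833
RR = 0.1133 / 0.0833 = 1.360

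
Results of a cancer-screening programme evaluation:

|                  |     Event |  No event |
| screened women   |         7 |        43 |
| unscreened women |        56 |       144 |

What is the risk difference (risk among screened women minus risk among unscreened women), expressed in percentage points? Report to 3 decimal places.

-14.000

risk, screened women = 7/50 = 0.1400
risk, unscreened women = 56/200 = 0.2800
risk difference = 0.1400 − 0.2800 = -0.1400 → -14.000 percentage points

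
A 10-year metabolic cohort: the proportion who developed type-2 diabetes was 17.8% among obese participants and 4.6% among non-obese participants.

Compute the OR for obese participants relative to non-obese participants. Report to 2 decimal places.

OR: 4.49

odds, obese participants = 0.17800/0.82200 = 0.21655
odds, non-obese participants = 0.04600/0.95400 = 0.04822
OR = 0.21655 / 0.04822 = 4.49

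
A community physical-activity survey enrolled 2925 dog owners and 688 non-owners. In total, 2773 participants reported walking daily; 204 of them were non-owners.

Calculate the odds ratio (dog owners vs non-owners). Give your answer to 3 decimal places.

17.121

dog owners with the outcome: 2773 − 204 = 2569
dog owners without the outcome: 2925 − 2569 = 356
non-owners without the outcome: 688 − 204 = 484
OR = (2569 × 484) / (356 × 204) = 1243396/72624 ≈ 17.121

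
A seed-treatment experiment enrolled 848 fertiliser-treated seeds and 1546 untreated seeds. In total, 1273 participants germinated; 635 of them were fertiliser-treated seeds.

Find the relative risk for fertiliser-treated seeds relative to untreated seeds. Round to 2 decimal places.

1.81

fertiliser-treated seeds without the outcome: 848 − 635 = 213
untreated seeds with the outcome: 1273 − 635 = 638
untreated seeds without the outcome: 1546 − 638 = 908
risk, fertiliser-treated seeds = 635/848 = 0.7488
risk, untreated seeds = 638/1546 = 0.4127
RR = 0.7488 / 0.4127 = 1.81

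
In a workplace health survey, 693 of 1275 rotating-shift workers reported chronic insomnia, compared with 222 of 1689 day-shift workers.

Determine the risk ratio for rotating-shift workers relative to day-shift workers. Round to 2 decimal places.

risk, rotating-shift workers = 693/1275 = 0.5435
risk, day-shift workers = 222/1689 = 0.1314
RR = 0.5435 / 0.1314 = 4.14

4.14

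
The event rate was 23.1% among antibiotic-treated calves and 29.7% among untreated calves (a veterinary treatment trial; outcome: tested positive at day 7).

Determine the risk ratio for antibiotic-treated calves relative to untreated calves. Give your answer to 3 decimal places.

RR = 0.2310 / 0.2970 = 0.778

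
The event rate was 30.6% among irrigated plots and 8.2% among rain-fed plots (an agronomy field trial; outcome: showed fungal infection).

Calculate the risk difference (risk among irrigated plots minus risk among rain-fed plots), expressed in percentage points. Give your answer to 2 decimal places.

RD: 22.40

risk difference = 0.3060 − 0.0820 = 0.2240 → 22.40 percentage points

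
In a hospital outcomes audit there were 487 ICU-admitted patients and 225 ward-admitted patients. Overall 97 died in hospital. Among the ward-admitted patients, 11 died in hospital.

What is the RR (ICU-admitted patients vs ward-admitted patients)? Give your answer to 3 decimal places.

ICU-admitted patients with the outcome: 97 − 11 = 86
ICU-admitted patients without the outcome: 487 − 86 = 401
ward-admitted patients without the outcome: 225 − 11 = 214
risk, ICU-admitted patients = 86/487 = 0.17659
risk, ward-admitted patients = 11/225 = 0.04889
RR = 0.17659 / 0.04889 = 3.612

RR = 3.612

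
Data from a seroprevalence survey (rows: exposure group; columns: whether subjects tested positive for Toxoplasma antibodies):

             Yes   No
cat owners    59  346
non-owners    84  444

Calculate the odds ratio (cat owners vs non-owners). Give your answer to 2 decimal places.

OR = (59 × 444) / (346 × 84) = 26196/29064 ≈ 0.90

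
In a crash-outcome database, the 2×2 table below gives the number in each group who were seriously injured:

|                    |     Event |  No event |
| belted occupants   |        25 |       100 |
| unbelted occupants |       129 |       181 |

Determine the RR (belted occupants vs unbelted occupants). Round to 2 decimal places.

RR = 0.48

risk, belted occupants = 25/125 = 0.2000
risk, unbelted occupants = 129/310 = 0.4161
RR = 0.2000 / 0.4161 = 0.48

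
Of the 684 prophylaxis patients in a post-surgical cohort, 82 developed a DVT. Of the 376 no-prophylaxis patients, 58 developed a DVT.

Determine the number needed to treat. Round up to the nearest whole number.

30

risk, prophylaxis patients = 82/684 = 0.119883
risk, no-prophylaxis patients = 58/376 = 0.154255
absolute risk difference = 0.034372
1 / 0.034372 = 29.093 → round up → 30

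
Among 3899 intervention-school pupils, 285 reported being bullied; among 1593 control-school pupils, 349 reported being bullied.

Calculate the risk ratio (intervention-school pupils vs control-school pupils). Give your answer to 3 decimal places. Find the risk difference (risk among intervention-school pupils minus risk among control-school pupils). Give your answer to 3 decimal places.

RR = 0.334; RD = -0.146

risk, intervention-school pupils = 285/3899 = 0.0731
risk, control-school pupils = 349/1593 = 0.2191
RR = 0.0731 / 0.2191 = 0.334
risk difference = 0.0731 − 0.2191 = -0.146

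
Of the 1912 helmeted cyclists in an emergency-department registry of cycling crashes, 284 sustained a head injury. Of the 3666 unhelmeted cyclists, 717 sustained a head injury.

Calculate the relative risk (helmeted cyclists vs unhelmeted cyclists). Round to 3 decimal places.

0.759

risk, helmeted cyclists = 284/1912 = 0.1485
risk, unhelmeted cyclists = 717/3666 = 0.1956
RR = 0.1485 / 0.1956 = 0.759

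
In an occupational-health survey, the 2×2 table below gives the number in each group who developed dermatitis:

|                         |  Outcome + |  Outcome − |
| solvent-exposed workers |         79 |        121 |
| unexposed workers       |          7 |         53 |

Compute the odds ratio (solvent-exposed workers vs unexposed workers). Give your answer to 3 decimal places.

OR = (79 × 53) / (121 × 7) = 4187/847 ≈ 4.943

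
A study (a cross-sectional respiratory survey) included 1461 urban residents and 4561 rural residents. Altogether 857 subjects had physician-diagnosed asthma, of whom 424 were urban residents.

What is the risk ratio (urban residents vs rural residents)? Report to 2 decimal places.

urban residents without the outcome: 1461 − 424 = 1037
rural residents with the outcome: 857 − 424 = 433
rural residents without the outcome: 4561 − 433 = 4128
risk, urban residents = 424/1461 = 0.2902
risk, rural residents = 433/4561 = 0.0949
RR = 0.2902 / 0.0949 = 3.06

3.06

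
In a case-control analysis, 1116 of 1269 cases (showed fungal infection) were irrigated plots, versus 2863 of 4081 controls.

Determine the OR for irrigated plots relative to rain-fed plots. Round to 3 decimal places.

OR = (1116 × 1218) / (2863 × 153) = 1359288/438039 ≈ 3.103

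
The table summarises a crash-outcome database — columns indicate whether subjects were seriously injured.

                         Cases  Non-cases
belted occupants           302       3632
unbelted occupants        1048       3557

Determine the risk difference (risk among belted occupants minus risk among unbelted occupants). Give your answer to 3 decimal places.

RD ≈ -0.151

risk, belted occupants = 302/3934 = 0.0768
risk, unbelted occupants = 1048/4605 = 0.2276
risk difference = 0.0768 − 0.2276 = -0.151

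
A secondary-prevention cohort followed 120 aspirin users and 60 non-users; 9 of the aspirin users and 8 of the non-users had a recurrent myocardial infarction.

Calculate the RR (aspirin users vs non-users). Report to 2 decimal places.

risk, aspirin users = 9/120 = 0.0750
risk, non-users = 8/60 = 0.1333
RR = 0.0750 / 0.1333 = 0.56

0.56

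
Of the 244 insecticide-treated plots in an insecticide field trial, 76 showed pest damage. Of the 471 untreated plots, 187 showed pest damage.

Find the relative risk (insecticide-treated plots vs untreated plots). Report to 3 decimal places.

RR ≈ 0.785

risk, insecticide-treated plots = 76/244 = 0.3115
risk, untreated plots = 187/471 = 0.3970
RR = 0.3115 / 0.3970 = 0.785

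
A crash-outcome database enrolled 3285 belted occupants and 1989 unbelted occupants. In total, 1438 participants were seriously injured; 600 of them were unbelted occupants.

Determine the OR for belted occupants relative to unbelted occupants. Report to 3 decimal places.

belted occupants with the outcome: 1438 − 600 = 838
belted occupants without the outcome: 3285 − 838 = 2447
unbelted occupants without the outcome: 1989 − 600 = 1389
odds, belted occupants = 838/2447 = 0.3425
odds, unbelted occupants = 600/1389 = 0.4320
OR = 0.3425 / 0.4320 = 0.793

OR: 0.793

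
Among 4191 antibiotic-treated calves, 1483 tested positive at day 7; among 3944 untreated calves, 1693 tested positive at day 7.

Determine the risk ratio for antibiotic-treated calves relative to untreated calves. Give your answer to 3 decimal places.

RR ≈ 0.824

risk, antibiotic-treated calves = 1483/4191 = 0.3539
risk, untreated calves = 1693/3944 = 0.4293
RR = 0.3539 / 0.4293 = 0.824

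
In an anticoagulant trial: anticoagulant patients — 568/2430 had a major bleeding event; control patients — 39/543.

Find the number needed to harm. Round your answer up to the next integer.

NNH ≈ 7

risk, anticoagulant patients = 568/2430 = 0.233745
risk, control patients = 39/543 = 0.071823
absolute risk difference = 0.161922
1 / 0.161922 = 6.176 → round up → 7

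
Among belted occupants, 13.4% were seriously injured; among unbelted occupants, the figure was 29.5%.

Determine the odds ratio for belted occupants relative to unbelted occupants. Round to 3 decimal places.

OR ≈ 0.370

odds, belted occupants = 0.1340/0.8660 = 0.1547
odds, unbelted occupants = 0.2950/0.7050 = 0.4184
OR = 0.1547 / 0.4184 = 0.370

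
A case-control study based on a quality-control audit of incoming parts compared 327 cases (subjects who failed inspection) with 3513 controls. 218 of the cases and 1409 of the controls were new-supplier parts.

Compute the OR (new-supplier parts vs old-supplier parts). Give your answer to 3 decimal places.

OR = (218 × 2104) / (1409 × 109) = 458672/153581 ≈ 2.987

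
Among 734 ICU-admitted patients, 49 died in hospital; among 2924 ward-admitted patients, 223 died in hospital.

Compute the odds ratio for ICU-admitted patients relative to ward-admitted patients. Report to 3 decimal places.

OR = (49 × 2701) / (685 × 223) = 132349/152755 ≈ 0.866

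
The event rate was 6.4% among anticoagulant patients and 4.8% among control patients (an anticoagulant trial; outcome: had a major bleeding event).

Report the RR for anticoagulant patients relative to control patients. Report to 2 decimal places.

RR = 0.06400 / 0.04800 = 1.33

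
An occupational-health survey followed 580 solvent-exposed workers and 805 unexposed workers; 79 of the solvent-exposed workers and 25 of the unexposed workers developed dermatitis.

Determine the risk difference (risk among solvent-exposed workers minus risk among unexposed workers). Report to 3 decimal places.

0.105

risk, solvent-exposed workers = 79/580 = 0.13621
risk, unexposed workers = 25/805 = 0.03106
risk difference = 0.13621 − 0.03106 = 0.105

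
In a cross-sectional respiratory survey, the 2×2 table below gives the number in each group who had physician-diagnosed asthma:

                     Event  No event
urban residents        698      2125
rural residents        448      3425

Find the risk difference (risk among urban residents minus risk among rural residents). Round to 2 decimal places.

0.13

risk, urban residents = 698/2823 = 0.2473
risk, rural residents = 448/3873 = 0.1157
risk difference = 0.2473 − 0.1157 = 0.13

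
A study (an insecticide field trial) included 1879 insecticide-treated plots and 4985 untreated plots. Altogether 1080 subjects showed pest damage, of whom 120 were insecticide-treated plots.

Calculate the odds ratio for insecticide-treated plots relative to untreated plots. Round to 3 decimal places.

0.286

insecticide-treated plots without the outcome: 1879 − 120 = 1759
untreated plots with the outcome: 1080 − 120 = 960
untreated plots without the outcome: 4985 − 960 = 4025
OR = (120 × 4025) / (1759 × 960) = 483000/1688640 ≈ 0.286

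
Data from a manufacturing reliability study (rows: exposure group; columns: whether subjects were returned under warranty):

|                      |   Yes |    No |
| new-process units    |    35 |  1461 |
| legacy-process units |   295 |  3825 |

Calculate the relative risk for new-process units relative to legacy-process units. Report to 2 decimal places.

RR ≈ 0.33

risk, new-process units = 35/1496 = 0.02340
risk, legacy-process units = 295/4120 = 0.07160
RR = 0.02340 / 0.07160 = 0.33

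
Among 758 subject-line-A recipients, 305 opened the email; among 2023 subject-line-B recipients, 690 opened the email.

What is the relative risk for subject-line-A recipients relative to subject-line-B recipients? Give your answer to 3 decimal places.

RR = 1.180

risk, subject-line-A recipients = 305/758 = 0.4024
risk, subject-line-B recipients = 690/2023 = 0.3411
RR = 0.4024 / 0.3411 = 1.180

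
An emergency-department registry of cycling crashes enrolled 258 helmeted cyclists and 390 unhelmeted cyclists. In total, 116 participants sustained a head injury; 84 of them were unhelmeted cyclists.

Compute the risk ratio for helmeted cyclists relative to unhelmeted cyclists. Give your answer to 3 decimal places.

helmeted cyclists with the outcome: 116 − 84 = 32
helmeted cyclists without the outcome: 258 − 32 = 226
unhelmeted cyclists without the outcome: 390 − 84 = 306
risk, helmeted cyclists = 32/258 = 0.1240
risk, unhelmeted cyclists = 84/390 = 0.2154
RR = 0.1240 / 0.2154 = 0.576

RR = 0.576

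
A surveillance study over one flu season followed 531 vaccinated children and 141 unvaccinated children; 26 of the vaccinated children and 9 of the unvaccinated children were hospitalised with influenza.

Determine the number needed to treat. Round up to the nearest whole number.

68

risk, vaccinated children = 26/531 = 0.048964
risk, unvaccinated children = 9/141 = 0.063830
absolute risk difference = 0.014866
1 / 0.014866 = 67.268 → round up → 68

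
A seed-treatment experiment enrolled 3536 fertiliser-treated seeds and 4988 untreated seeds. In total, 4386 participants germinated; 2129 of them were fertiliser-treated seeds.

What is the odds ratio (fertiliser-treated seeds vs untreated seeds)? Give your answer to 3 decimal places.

OR: 1.831

fertiliser-treated seeds without the outcome: 3536 − 2129 = 1407
untreated seeds with the outcome: 4386 − 2129 = 2257
untreated seeds without the outcome: 4988 − 2257 = 2731
OR = (2129 × 2731) / (1407 × 2257) = 5814299/3175599 ≈ 1.831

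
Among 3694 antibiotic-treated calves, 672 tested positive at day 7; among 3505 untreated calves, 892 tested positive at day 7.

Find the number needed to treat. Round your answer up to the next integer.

14

risk, antibiotic-treated calves = 672/3694 = 0.181917
risk, untreated calves = 892/3505 = 0.254494
absolute risk difference = 0.072577
1 / 0.072577 = 13.778 → round up → 14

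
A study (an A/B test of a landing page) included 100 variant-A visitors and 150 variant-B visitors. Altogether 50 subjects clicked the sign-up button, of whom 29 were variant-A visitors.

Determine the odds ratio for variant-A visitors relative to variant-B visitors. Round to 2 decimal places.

OR = 2.51

variant-A visitors without the outcome: 100 − 29 = 71
variant-B visitors with the outcome: 50 − 29 = 21
variant-B visitors without the outcome: 150 − 21 = 129
OR = (29 × 129) / (71 × 21) = 3741/1491 ≈ 2.51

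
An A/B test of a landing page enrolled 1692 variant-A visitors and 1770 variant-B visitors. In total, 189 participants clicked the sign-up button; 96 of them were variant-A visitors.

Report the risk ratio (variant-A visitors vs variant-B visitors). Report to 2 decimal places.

variant-A visitors without the outcome: 1692 − 96 = 1596
variant-B visitors with the outcome: 189 − 96 = 93
variant-B visitors without the outcome: 1770 − 93 = 1677
risk, variant-A visitors = 96/1692 = 0.0567
risk, variant-B visitors = 93/1770 = 0.0525
RR = 0.0567 / 0.0525 = 1.08

RR = 1.08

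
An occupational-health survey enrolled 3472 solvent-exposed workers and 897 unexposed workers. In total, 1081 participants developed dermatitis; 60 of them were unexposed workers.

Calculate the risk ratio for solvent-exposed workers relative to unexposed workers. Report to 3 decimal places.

4.396

solvent-exposed workers with the outcome: 1081 − 60 = 1021
solvent-exposed workers without the outcome: 3472 − 1021 = 2451
unexposed workers without the outcome: 897 − 60 = 837
risk, solvent-exposed workers = 1021/3472 = 0.2941
risk, unexposed workers = 60/897 = 0.0669
RR = 0.2941 / 0.0669 = 4.396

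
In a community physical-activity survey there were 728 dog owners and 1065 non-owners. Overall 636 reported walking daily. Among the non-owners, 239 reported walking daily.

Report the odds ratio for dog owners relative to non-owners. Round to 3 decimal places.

dog owners with the outcome: 636 − 239 = 397
dog owners without the outcome: 728 − 397 = 331
non-owners without the outcome: 1065 − 239 = 826
OR = (397 × 826) / (331 × 239) = 327922/79109 ≈ 4.145

4.145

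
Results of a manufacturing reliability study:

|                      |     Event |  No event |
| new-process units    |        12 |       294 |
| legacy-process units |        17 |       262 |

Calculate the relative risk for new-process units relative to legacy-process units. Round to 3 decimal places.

risk, new-process units = 12/306 = 0.03922
risk, legacy-process units = 17/279 = 0.06093
RR = 0.03922 / 0.06093 = 0.644

RR = 0.644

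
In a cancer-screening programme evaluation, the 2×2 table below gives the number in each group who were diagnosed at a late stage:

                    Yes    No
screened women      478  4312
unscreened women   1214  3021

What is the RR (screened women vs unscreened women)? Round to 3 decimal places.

risk, screened women = 478/4790 = 0.0998
risk, unscreened women = 1214/4235 = 0.2867
RR = 0.0998 / 0.2867 = 0.348

RR ≈ 0.348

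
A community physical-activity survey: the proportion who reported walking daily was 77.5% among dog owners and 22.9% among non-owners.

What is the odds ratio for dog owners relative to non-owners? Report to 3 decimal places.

OR = 11.597

odds, dog owners = 0.7750/0.2250 = 3.4444
odds, non-owners = 0.2290/0.7710 = 0.2970
OR = 3.4444 / 0.2970 = 11.597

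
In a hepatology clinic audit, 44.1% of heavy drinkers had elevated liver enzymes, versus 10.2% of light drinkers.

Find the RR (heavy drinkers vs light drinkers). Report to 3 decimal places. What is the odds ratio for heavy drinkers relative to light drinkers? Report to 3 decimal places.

RR = 0.4410 / 0.1020 = 4.324
odds, heavy drinkers = 0.4410/0.5590 = 0.7889
odds, light drinkers = 0.1020/0.8980 = 0.1136
OR = 0.7889 / 0.1136 = 6.945

RR = 4.324; OR = 6.945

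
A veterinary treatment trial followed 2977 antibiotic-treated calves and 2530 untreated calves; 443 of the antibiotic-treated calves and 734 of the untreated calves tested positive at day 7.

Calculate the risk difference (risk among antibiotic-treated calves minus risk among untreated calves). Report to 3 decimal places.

-0.141

risk, antibiotic-treated calves = 443/2977 = 0.1488
risk, untreated calves = 734/2530 = 0.2901
risk difference = 0.1488 − 0.2901 = -0.141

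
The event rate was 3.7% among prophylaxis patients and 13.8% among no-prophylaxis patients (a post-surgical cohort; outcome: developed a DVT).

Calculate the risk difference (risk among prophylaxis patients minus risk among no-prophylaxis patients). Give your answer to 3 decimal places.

risk difference = 0.03700 − 0.13800 = -0.101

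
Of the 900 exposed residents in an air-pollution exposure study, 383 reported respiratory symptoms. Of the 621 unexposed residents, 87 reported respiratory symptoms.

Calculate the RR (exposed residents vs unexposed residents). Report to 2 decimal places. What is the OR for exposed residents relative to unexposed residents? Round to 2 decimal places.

risk, exposed residents = 383/900 = 0.4256
risk, unexposed residents = 87/621 = 0.1401
RR = 0.4256 / 0.1401 = 3.04
odds, exposed residents = 383/517 = 0.7408
odds, unexposed residents = 87/534 = 0.1629
OR = 0.7408 / 0.1629 = 4.55

RR = 3.04; OR = 4.55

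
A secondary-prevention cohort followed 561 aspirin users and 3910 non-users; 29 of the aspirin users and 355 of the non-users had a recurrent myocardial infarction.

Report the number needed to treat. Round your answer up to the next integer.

NNT ≈ 26

risk, aspirin users = 29/561 = 0.051693
risk, non-users = 355/3910 = 0.090793
absolute risk difference = 0.039099
1 / 0.039099 = 25.576 → round up → 26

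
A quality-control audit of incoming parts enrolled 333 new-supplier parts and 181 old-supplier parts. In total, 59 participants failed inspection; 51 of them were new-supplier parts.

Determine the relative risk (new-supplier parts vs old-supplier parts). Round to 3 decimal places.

3.465

new-supplier parts without the outcome: 333 − 51 = 282
old-supplier parts with the outcome: 59 − 51 = 8
old-supplier parts without the outcome: 181 − 8 = 173
risk, new-supplier parts = 51/333 = 0.15315
risk, old-supplier parts = 8/181 = 0.04420
RR = 0.15315 / 0.04420 = 3.465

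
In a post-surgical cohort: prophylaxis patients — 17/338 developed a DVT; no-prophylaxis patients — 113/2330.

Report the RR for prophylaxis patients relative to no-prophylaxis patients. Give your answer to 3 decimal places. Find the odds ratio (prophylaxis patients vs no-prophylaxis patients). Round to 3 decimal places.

risk, prophylaxis patients = 17/338 = 0.05030
risk, no-prophylaxis patients = 113/2330 = 0.04850
RR = 0.05030 / 0.04850 = 1.037
OR = (17 × 2217) / (321 × 113) = 37689/36273 ≈ 1.039

RR = 1.037; OR = 1.039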